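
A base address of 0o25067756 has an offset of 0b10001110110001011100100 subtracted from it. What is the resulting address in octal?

0o3206412

0b10001110110001011100100 = 0o21661344 in octal.
Subtract column by column in base 8:
  6-4 → 2
  5-4 → 1
  7-3 → 4
  7-1 → 6
  6-6 → 0
  0-6 → 2 (borrow)
  5-1-1 → 3
  2-2 → 0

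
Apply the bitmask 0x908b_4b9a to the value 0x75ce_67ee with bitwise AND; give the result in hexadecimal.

0x108a438a

AND each hex digit independently (no carries):
  7&9=1, 5&0=0, c&8=8, e&b=a, 6&4=4, 7&b=3, e&9=8, e&a=a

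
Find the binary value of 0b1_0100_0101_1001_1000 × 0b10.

0b101000101100110000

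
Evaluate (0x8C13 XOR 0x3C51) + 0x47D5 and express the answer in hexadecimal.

0xF817

First 0x8C13 XOR 0x3C51 = 0xB042.
Add column by column in base 16, right to left:
  2+5 = 7
  4+D = 1 carry 1
  0+7+1 = 8
  B+4 = F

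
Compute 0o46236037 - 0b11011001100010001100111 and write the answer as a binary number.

0b1011000111011110111000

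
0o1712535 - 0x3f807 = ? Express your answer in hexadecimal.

0x39d56

0o1712535 = 0x7955d in hexadecimal.
Subtract column by column in base 16:
  d-7 → 6
  5-0 → 5
  5-8 → d (borrow)
  9-f-1 → 9 (borrow)
  7-3-1 → 3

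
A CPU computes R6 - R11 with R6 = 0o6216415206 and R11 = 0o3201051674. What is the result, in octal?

0o3015343312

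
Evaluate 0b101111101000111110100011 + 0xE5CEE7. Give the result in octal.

0o151057212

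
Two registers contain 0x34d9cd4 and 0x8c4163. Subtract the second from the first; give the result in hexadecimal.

0x2c15b71

Subtract column by column in base 16:
  4-3 → 1
  d-6 → 7
  c-1 → b
  9-4 → 5
  d-c → 1
  4-8 → c (borrow)
  3-0-1 → 2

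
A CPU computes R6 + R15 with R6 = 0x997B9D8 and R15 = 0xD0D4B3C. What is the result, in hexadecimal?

0x16A50514

Add column by column in base 16, right to left:
  8+C = 4 carry 1
  D+3+1 = 1 carry 1
  9+B+1 = 5 carry 1
  B+4+1 = 0 carry 1
  7+D+1 = 5 carry 1
  9+0+1 = A
  9+D = 6 carry 1
  final carry 1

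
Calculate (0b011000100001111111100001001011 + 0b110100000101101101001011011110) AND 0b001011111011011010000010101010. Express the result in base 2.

0b1000100011001000000000101000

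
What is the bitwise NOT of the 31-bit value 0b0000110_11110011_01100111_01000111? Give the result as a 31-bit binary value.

0b1111001000011001001100010111000

Invert each bit: 0000110111100110110011101000111 → 1111001000011001001100010111000.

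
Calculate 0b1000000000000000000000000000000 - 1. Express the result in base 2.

The trailing 30 digits are 0, so subtracting 1 borrows through: they become 1 and the next digit up decrements.

0b111111111111111111111111111111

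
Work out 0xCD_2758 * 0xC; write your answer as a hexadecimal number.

Multiply each base-16 digit by 12, carrying:
  8×12 = 96 → write 0 carry 6
  5×12+6 = 66 → write 2 carry 4
  7×12+4 = 88 → write 8 carry 5
  2×12+5 = 29 → write D carry 1
  D×12+1 = 157 → write D carry 9
  C×12+9 = 153 → write 9 carry 9
  remaining carry: 9

0x99DD820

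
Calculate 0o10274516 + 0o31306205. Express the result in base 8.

Add column by column in base 8, right to left:
  6+5 = 3 carry 1
  1+0+1 = 2
  5+2 = 7
  4+6 = 2 carry 1
  7+0+1 = 0 carry 1
  2+3+1 = 6
  0+1 = 1
  1+3 = 4

0o41602723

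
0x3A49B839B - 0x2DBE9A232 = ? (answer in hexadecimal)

0xC8B1E169

Subtract column by column in base 16:
  B-2 → 9
  9-3 → 6
  3-2 → 1
  8-A → E (borrow)
  B-9-1 → 1
  9-E → B (borrow)
  4-B-1 → 8 (borrow)
  A-D-1 → C (borrow)
  3-2-1 → 0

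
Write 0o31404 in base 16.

Each octal digit is 3 bits: 3=011 1=001 4=100 0=000 4=100.
Group the bits into nibbles: 0011 0011 0000 0100 → 3304.

0x3304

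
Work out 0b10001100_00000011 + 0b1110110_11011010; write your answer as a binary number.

0b10000001011011101

Add column by column in base 2, right to left:
  1+0 = 1
  1+1 = 0 carry 1
  0+0+1 = 1
  0+1 = 1
  0+1 = 1
  0+0 = 0
  0+1 = 1
  0+1 = 1
  0+0 = 0
  0+1 = 1
  1+1 = 0 carry 1
  1+0+1 = 0 carry 1
  0+1+1 = 0 carry 1
  0+1+1 = 0 carry 1
  0+1+1 = 0 carry 1
  1+0+1 = 0 carry 1
  final carry 1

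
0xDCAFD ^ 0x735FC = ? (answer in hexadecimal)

0xAFF01

XOR each hex digit independently (no carries):
  D^7=A, C^3=F, A^5=F, F^F=0, D^C=1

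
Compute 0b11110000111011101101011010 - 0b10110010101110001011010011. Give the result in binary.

Subtract column by column in base 2:
  0-1 → 1 (borrow)
  1-1-1 → 1 (borrow)
  0-0-1 → 1 (borrow)
  1-0-1 → 0
  1-1 → 0
  0-0 → 0
  1-1 → 0
  0-1 → 1 (borrow)
  1-0-1 → 0
  1-1 → 0
  0-0 → 0
  1-0 → 1
  1-0 → 1
  1-1 → 0
  0-1 → 1 (borrow)
  1-1-1 → 1 (borrow)
  1-0-1 → 0
  1-1 → 0
  0-0 → 0
  0-1 → 1 (borrow)
  0-0-1 → 1 (borrow)
  0-0-1 → 1 (borrow)
  1-1-1 → 1 (borrow)
  1-1-1 → 1 (borrow)
  1-0-1 → 0
  1-1 → 0

0b111110001101100010000111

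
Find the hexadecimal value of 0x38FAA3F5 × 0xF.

0x356AF9B5B

Multiply each base-16 digit by 15, carrying:
  5×15 = 75 → write B carry 4
  F×15+4 = 229 → write 5 carry 14
  3×15+14 = 59 → write B carry 3
  A×15+3 = 153 → write 9 carry 9
  A×15+9 = 159 → write F carry 9
  F×15+9 = 234 → write A carry 14
  8×15+14 = 134 → write 6 carry 8
  3×15+8 = 53 → write 5 carry 3
  remaining carry: 3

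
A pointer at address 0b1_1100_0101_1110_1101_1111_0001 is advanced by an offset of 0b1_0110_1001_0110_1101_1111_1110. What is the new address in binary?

0b11001011110101101111101111

Add column by column in base 2, right to left:
  1+0 = 1
  0+1 = 1
  0+1 = 1
  0+1 = 1
  1+1 = 0 carry 1
  1+1+1 = 1 carry 1
  1+1+1 = 1 carry 1
  1+1+1 = 1 carry 1
  1+1+1 = 1 carry 1
  0+0+1 = 1
  1+1 = 0 carry 1
  1+1+1 = 1 carry 1
  0+0+1 = 1
  1+1 = 0 carry 1
  1+1+1 = 1 carry 1
  1+0+1 = 0 carry 1
  1+1+1 = 1 carry 1
  0+0+1 = 1
  1+0 = 1
  0+1 = 1
  0+0 = 0
  0+1 = 1
  1+1 = 0 carry 1
  1+0+1 = 0 carry 1
  1+1+1 = 1 carry 1
  final carry 1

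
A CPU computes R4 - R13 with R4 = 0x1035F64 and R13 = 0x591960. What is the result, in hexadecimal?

Subtract column by column in base 16:
  4-0 → 4
  6-6 → 0
  F-9 → 6
  5-1 → 4
  3-9 → A (borrow)
  0-5-1 → A (borrow)
  1-0-1 → 0

0xAA4604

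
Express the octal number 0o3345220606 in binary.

0b11011100101010010000110000110

Each octal digit is 3 bits: 3=011 3=011 4=100 5=101 2=010 2=010 0=000 6=110 0=000 6=110.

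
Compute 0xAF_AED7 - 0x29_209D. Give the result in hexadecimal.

Subtract column by column in base 16:
  7-D → A (borrow)
  D-9-1 → 3
  E-0 → E
  A-2 → 8
  F-9 → 6
  A-2 → 8

0x868E3A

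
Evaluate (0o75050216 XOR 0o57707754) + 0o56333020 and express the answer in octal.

0o101312562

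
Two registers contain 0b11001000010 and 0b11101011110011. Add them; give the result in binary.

Add column by column in base 2, right to left:
  0+1 = 1
  1+1 = 0 carry 1
  0+0+1 = 1
  0+0 = 0
  0+1 = 1
  0+1 = 1
  1+1 = 0 carry 1
  0+1+1 = 0 carry 1
  0+0+1 = 1
  1+1 = 0 carry 1
  1+0+1 = 0 carry 1
  0+1+1 = 0 carry 1
  0+1+1 = 0 carry 1
  0+1+1 = 0 carry 1
  final carry 1

0b100000100110101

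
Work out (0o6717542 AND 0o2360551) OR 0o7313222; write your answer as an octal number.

0o7313762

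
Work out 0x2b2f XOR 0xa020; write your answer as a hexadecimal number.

0x8b0f

XOR each hex digit independently (no carries):
  2^a=8, b^0=b, 2^2=0, f^0=f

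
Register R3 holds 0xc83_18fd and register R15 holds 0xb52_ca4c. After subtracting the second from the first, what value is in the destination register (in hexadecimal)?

0x1304eb1

Subtract column by column in base 16:
  d-c → 1
  f-4 → b
  8-a → e (borrow)
  1-c-1 → 4 (borrow)
  3-2-1 → 0
  8-5 → 3
  c-b → 1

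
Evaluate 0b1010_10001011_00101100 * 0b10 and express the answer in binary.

0b101010001011001011000

Multiply each base-2 digit by 2, carrying:
  0×2 = 0 → write 0
  0×2 = 0 → write 0
  1×2 = 2 → write 0 carry 1
  1×2+1 = 3 → write 1 carry 1
  0×2+1 = 1 → write 1
  1×2 = 2 → write 0 carry 1
  0×2+1 = 1 → write 1
  0×2 = 0 → write 0
  1×2 = 2 → write 0 carry 1
  1×2+1 = 3 → write 1 carry 1
  0×2+1 = 1 → write 1
  1×2 = 2 → write 0 carry 1
  0×2+1 = 1 → write 1
  0×2 = 0 → write 0
  0×2 = 0 → write 0
  1×2 = 2 → write 0 carry 1
  0×2+1 = 1 → write 1
  1×2 = 2 → write 0 carry 1
  0×2+1 = 1 → write 1
  1×2 = 2 → write 0 carry 1
  remaining carry: 1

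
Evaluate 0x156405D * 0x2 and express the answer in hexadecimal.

Multiply each base-16 digit by 2, carrying:
  D×2 = 26 → write A carry 1
  5×2+1 = 11 → write B
  0×2 = 0 → write 0
  4×2 = 8 → write 8
  6×2 = 12 → write C
  5×2 = 10 → write A
  1×2 = 2 → write 2

0x2AC80BA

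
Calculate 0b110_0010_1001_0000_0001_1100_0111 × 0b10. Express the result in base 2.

Multiply each base-2 digit by 2, carrying:
  1×2 = 2 → write 0 carry 1
  1×2+1 = 3 → write 1 carry 1
  1×2+1 = 3 → write 1 carry 1
  0×2+1 = 1 → write 1
  0×2 = 0 → write 0
  0×2 = 0 → write 0
  1×2 = 2 → write 0 carry 1
  1×2+1 = 3 → write 1 carry 1
  1×2+1 = 3 → write 1 carry 1
  0×2+1 = 1 → write 1
  0×2 = 0 → write 0
  0×2 = 0 → write 0
  0×2 = 0 → write 0
  0×2 = 0 → write 0
  0×2 = 0 → write 0
  0×2 = 0 → write 0
  1×2 = 2 → write 0 carry 1
  0×2+1 = 1 → write 1
  0×2 = 0 → write 0
  1×2 = 2 → write 0 carry 1
  0×2+1 = 1 → write 1
  1×2 = 2 → write 0 carry 1
  0×2+1 = 1 → write 1
  0×2 = 0 → write 0
  0×2 = 0 → write 0
  1×2 = 2 → write 0 carry 1
  1×2+1 = 3 → write 1 carry 1
  remaining carry: 1

0b1100010100100000001110001110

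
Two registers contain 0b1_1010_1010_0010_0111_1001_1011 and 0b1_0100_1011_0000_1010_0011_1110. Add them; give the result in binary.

Add column by column in base 2, right to left:
  1+0 = 1
  1+1 = 0 carry 1
  0+1+1 = 0 carry 1
  1+1+1 = 1 carry 1
  1+1+1 = 1 carry 1
  0+1+1 = 0 carry 1
  0+0+1 = 1
  1+0 = 1
  1+0 = 1
  1+1 = 0 carry 1
  1+0+1 = 0 carry 1
  0+1+1 = 0 carry 1
  0+0+1 = 1
  1+0 = 1
  0+0 = 0
  0+0 = 0
  0+1 = 1
  1+1 = 0 carry 1
  0+0+1 = 1
  1+1 = 0 carry 1
  0+0+1 = 1
  1+0 = 1
  0+1 = 1
  1+0 = 1
  1+1 = 0 carry 1
  final carry 1

0b10111101010011000111011001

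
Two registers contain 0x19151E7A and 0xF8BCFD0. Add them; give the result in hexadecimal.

Add column by column in base 16, right to left:
  A+0 = A
  7+D = 4 carry 1
  E+F+1 = E carry 1
  1+C+1 = E
  5+B = 0 carry 1
  1+8+1 = A
  9+F = 8 carry 1
  1+0+1 = 2

0x28A0EE4A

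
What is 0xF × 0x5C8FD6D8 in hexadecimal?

0x56C6D96A8

Multiply each base-16 digit by 15, carrying:
  8×15 = 120 → write 8 carry 7
  D×15+7 = 202 → write A carry 12
  6×15+12 = 102 → write 6 carry 6
  D×15+6 = 201 → write 9 carry 12
  F×15+12 = 237 → write D carry 14
  8×15+14 = 134 → write 6 carry 8
  C×15+8 = 188 → write C carry 11
  5×15+11 = 86 → write 6 carry 5
  remaining carry: 5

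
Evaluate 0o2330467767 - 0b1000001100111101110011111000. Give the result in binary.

0o2330467767 = 0b10011011000100110111111110111 in binary.
Subtract column by column in base 2:
  1-0 → 1
  1-0 → 1
  1-0 → 1
  0-1 → 1 (borrow)
  1-1-1 → 1 (borrow)
  1-1-1 → 1 (borrow)
  1-1-1 → 1 (borrow)
  1-1-1 → 1 (borrow)
  1-0-1 → 0
  1-0 → 1
  1-1 → 0
  1-1 → 0
  0-1 → 1 (borrow)
  1-0-1 → 0
  1-1 → 0
  0-1 → 1 (borrow)
  0-1-1 → 0 (borrow)
  1-1-1 → 1 (borrow)
  0-0-1 → 1 (borrow)
  0-0-1 → 1 (borrow)
  0-1-1 → 0 (borrow)
  1-1-1 → 1 (borrow)
  1-0-1 → 0
  0-0 → 0
  1-0 → 1
  1-0 → 1
  0-0 → 0
  0-1 → 1 (borrow)
  1-0-1 → 0

0b1011001011101001001011111111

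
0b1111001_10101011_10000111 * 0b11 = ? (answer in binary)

0b1011011010000001010010101

Multiply each base-2 digit by 3, carrying:
  1×3 = 3 → write 1 carry 1
  1×3+1 = 4 → write 0 carry 2
  1×3+2 = 5 → write 1 carry 2
  0×3+2 = 2 → write 0 carry 1
  0×3+1 = 1 → write 1
  0×3 = 0 → write 0
  0×3 = 0 → write 0
  1×3 = 3 → write 1 carry 1
  1×3+1 = 4 → write 0 carry 2
  1×3+2 = 5 → write 1 carry 2
  0×3+2 = 2 → write 0 carry 1
  1×3+1 = 4 → write 0 carry 2
  0×3+2 = 2 → write 0 carry 1
  1×3+1 = 4 → write 0 carry 2
  0×3+2 = 2 → write 0 carry 1
  1×3+1 = 4 → write 0 carry 2
  1×3+2 = 5 → write 1 carry 2
  0×3+2 = 2 → write 0 carry 1
  0×3+1 = 1 → write 1
  1×3 = 3 → write 1 carry 1
  1×3+1 = 4 → write 0 carry 2
  1×3+2 = 5 → write 1 carry 2
  1×3+2 = 5 → write 1 carry 2
  remaining carry: 10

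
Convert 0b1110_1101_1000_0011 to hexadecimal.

0xED83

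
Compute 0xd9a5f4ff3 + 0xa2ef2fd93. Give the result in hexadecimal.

Add column by column in base 16, right to left:
  3+3 = 6
  f+9 = 8 carry 1
  f+d+1 = d carry 1
  4+f+1 = 4 carry 1
  f+2+1 = 2 carry 1
  5+f+1 = 5 carry 1
  a+e+1 = 9 carry 1
  9+2+1 = c
  d+a = 7 carry 1
  final carry 1

0x17c9524d86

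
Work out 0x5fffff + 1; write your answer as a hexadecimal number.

The trailing 5 digits are F (max in base 16), so adding 1 cascades: they roll to 0 and the next digit up increments.

0x600000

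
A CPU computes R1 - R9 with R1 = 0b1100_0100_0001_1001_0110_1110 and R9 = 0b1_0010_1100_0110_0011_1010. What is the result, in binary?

0b101100010101001100110100

Subtract column by column in base 2:
  0-0 → 0
  1-1 → 0
  1-0 → 1
  1-1 → 0
  0-1 → 1 (borrow)
  1-1-1 → 1 (borrow)
  1-0-1 → 0
  0-0 → 0
  1-0 → 1
  0-1 → 1 (borrow)
  0-1-1 → 0 (borrow)
  1-0-1 → 0
  1-0 → 1
  0-0 → 0
  0-1 → 1 (borrow)
  0-1-1 → 0 (borrow)
  0-0-1 → 1 (borrow)
  0-1-1 → 0 (borrow)
  1-0-1 → 0
  0-0 → 0
  0-1 → 1 (borrow)
  0-0-1 → 1 (borrow)
  1-0-1 → 0
  1-0 → 1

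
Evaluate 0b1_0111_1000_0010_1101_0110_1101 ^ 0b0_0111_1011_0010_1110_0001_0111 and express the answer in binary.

0b1000000110000001101111010

XOR bit by bit (1 where the bits differ):
  1011110000010110101101101
^ 0011110110010111000010111
= 1000000110000001101111010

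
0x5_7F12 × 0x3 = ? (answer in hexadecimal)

0x107D36

Multiply each base-16 digit by 3, carrying:
  2×3 = 6 → write 6
  1×3 = 3 → write 3
  F×3 = 45 → write D carry 2
  7×3+2 = 23 → write 7 carry 1
  5×3+1 = 16 → write 0 carry 1
  remaining carry: 1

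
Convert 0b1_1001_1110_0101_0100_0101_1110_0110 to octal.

Group the bits in threes: 011 001 111 001 010 100 010 111 100 110 → 3171242746.

0o3171242746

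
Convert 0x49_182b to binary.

Expand each hex digit to 4 bits: 4=0100 9=1001 1=0001 8=1000 2=0010 b=1011.

0b10010010001100000101011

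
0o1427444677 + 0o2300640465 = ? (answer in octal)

Add column by column in base 8, right to left:
  7+5 = 4 carry 1
  7+6+1 = 6 carry 1
  6+4+1 = 3 carry 1
  4+0+1 = 5
  4+4 = 0 carry 1
  4+6+1 = 3 carry 1
  7+0+1 = 0 carry 1
  2+0+1 = 3
  4+3 = 7
  1+2 = 3

0o3730305364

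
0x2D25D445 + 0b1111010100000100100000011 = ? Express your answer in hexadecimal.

0b1111010100000100100000011 = 0x1EA0903 in hexadecimal.
Add column by column in base 16, right to left:
  5+3 = 8
  4+0 = 4
  4+9 = D
  D+0 = D
  5+A = F
  2+E = 0 carry 1
  D+1+1 = F
  2+0 = 2

0x2F0FDD48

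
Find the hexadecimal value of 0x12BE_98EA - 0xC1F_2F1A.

0x69F69D0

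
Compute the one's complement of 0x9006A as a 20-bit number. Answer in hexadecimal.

0x6FF95

Each hex digit d becomes F−d:
  9→6, 0→F, 0→F, 6→9, A→5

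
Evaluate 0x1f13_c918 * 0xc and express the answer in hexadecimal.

Multiply each base-16 digit by 12, carrying:
  8×12 = 96 → write 0 carry 6
  1×12+6 = 18 → write 2 carry 1
  9×12+1 = 109 → write d carry 6
  c×12+6 = 150 → write 6 carry 9
  3×12+9 = 45 → write d carry 2
  1×12+2 = 14 → write e
  f×12 = 180 → write 4 carry 11
  1×12+11 = 23 → write 7 carry 1
  remaining carry: 1

0x174ed6d20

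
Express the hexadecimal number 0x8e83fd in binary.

Expand each hex digit to 4 bits: 8=1000 e=1110 8=1000 3=0011 f=1111 d=1101.

0b100011101000001111111101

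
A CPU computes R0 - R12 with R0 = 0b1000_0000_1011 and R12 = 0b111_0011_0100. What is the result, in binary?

0b11010111

Subtract column by column in base 2:
  1-0 → 1
  1-0 → 1
  0-1 → 1 (borrow)
  1-0-1 → 0
  0-1 → 1 (borrow)
  0-1-1 → 0 (borrow)
  0-0-1 → 1 (borrow)
  0-0-1 → 1 (borrow)
  0-1-1 → 0 (borrow)
  0-1-1 → 0 (borrow)
  0-1-1 → 0 (borrow)
  1-0-1 → 0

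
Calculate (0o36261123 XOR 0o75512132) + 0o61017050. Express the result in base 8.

0o125012061

First 0o36261123 XOR 0o75512132 = 0o43773011.
Add column by column in base 8, right to left:
  1+0 = 1
  1+5 = 6
  0+0 = 0
  3+7 = 2 carry 1
  7+1+1 = 1 carry 1
  7+0+1 = 0 carry 1
  3+1+1 = 5
  4+6 = 2 carry 1
  final carry 1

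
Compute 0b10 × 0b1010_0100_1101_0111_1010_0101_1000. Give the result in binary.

0b10100100110101111010010110000

Multiply each base-2 digit by 2, carrying:
  0×2 = 0 → write 0
  0×2 = 0 → write 0
  0×2 = 0 → write 0
  1×2 = 2 → write 0 carry 1
  1×2+1 = 3 → write 1 carry 1
  0×2+1 = 1 → write 1
  1×2 = 2 → write 0 carry 1
  0×2+1 = 1 → write 1
  0×2 = 0 → write 0
  1×2 = 2 → write 0 carry 1
  0×2+1 = 1 → write 1
  1×2 = 2 → write 0 carry 1
  1×2+1 = 3 → write 1 carry 1
  1×2+1 = 3 → write 1 carry 1
  1×2+1 = 3 → write 1 carry 1
  0×2+1 = 1 → write 1
  1×2 = 2 → write 0 carry 1
  0×2+1 = 1 → write 1
  1×2 = 2 → write 0 carry 1
  1×2+1 = 3 → write 1 carry 1
  0×2+1 = 1 → write 1
  0×2 = 0 → write 0
  1×2 = 2 → write 0 carry 1
  0×2+1 = 1 → write 1
  0×2 = 0 → write 0
  1×2 = 2 → write 0 carry 1
  0×2+1 = 1 → write 1
  1×2 = 2 → write 0 carry 1
  remaining carry: 1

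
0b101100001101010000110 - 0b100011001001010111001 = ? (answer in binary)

0b1001000011111001101

Subtract column by column in base 2:
  0-1 → 1 (borrow)
  1-0-1 → 0
  1-0 → 1
  0-1 → 1 (borrow)
  0-1-1 → 0 (borrow)
  0-1-1 → 0 (borrow)
  0-0-1 → 1 (borrow)
  1-1-1 → 1 (borrow)
  0-0-1 → 1 (borrow)
  1-1-1 → 1 (borrow)
  0-0-1 → 1 (borrow)
  1-0-1 → 0
  1-1 → 0
  0-0 → 0
  0-0 → 0
  0-1 → 1 (borrow)
  0-1-1 → 0 (borrow)
  1-0-1 → 0
  1-0 → 1
  0-0 → 0
  1-1 → 0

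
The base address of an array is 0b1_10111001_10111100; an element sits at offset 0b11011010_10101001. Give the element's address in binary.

Add column by column in base 2, right to left:
  0+1 = 1
  0+0 = 0
  1+0 = 1
  1+1 = 0 carry 1
  1+0+1 = 0 carry 1
  1+1+1 = 1 carry 1
  0+0+1 = 1
  1+1 = 0 carry 1
  1+0+1 = 0 carry 1
  0+1+1 = 0 carry 1
  0+0+1 = 1
  1+1 = 0 carry 1
  1+1+1 = 1 carry 1
  1+0+1 = 0 carry 1
  0+1+1 = 0 carry 1
  1+1+1 = 1 carry 1
  1+0+1 = 0 carry 1
  final carry 1

0b101001010001100101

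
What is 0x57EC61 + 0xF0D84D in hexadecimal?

0x148C4AE

Add column by column in base 16, right to left:
  1+D = E
  6+4 = A
  C+8 = 4 carry 1
  E+D+1 = C carry 1
  7+0+1 = 8
  5+F = 4 carry 1
  final carry 1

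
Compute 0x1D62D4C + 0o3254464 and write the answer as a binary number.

0b1111000111000011010000000

0x1D62D4C = 0b1110101100010110101001100 in binary.
0o3254464 = 0b11010101100100110100 in binary.
Add column by column in base 2, right to left:
  0+0 = 0
  0+0 = 0
  1+1 = 0 carry 1
  1+0+1 = 0 carry 1
  0+1+1 = 0 carry 1
  0+1+1 = 0 carry 1
  1+0+1 = 0 carry 1
  0+0+1 = 1
  1+1 = 0 carry 1
  0+0+1 = 1
  1+0 = 1
  1+1 = 0 carry 1
  0+1+1 = 0 carry 1
  1+0+1 = 0 carry 1
  0+1+1 = 0 carry 1
  0+0+1 = 1
  0+1 = 1
  1+0 = 1
  1+1 = 0 carry 1
  0+1+1 = 0 carry 1
  1+0+1 = 0 carry 1
  0+0+1 = 1
  1+0 = 1
  1+0 = 1
  1+0 = 1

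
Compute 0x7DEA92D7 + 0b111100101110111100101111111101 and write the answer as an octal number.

0x7DEA92D7 = 0o17572511327 in octal.
0b111100101110111100101111111101 = 0o7456745775 in octal.
Add column by column in base 8, right to left:
  7+5 = 4 carry 1
  2+7+1 = 2 carry 1
  3+7+1 = 3 carry 1
  1+5+1 = 7
  1+4 = 5
  5+7 = 4 carry 1
  2+6+1 = 1 carry 1
  7+5+1 = 5 carry 1
  5+4+1 = 2 carry 1
  7+7+1 = 7 carry 1
  1+0+1 = 2

0o27251457324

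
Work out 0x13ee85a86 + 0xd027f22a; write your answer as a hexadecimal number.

Add column by column in base 16, right to left:
  6+a = 0 carry 1
  8+2+1 = b
  a+2 = c
  5+f = 4 carry 1
  8+7+1 = 0 carry 1
  e+2+1 = 1 carry 1
  e+0+1 = f
  3+d = 0 carry 1
  1+0+1 = 2

0x20f104cb0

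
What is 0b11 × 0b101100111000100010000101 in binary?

0b10000110101001100110001111

Multiply each base-2 digit by 3, carrying:
  1×3 = 3 → write 1 carry 1
  0×3+1 = 1 → write 1
  1×3 = 3 → write 1 carry 1
  0×3+1 = 1 → write 1
  0×3 = 0 → write 0
  0×3 = 0 → write 0
  0×3 = 0 → write 0
  1×3 = 3 → write 1 carry 1
  0×3+1 = 1 → write 1
  0×3 = 0 → write 0
  0×3 = 0 → write 0
  1×3 = 3 → write 1 carry 1
  0×3+1 = 1 → write 1
  0×3 = 0 → write 0
  0×3 = 0 → write 0
  1×3 = 3 → write 1 carry 1
  1×3+1 = 4 → write 0 carry 2
  1×3+2 = 5 → write 1 carry 2
  0×3+2 = 2 → write 0 carry 1
  0×3+1 = 1 → write 1
  1×3 = 3 → write 1 carry 1
  1×3+1 = 4 → write 0 carry 2
  0×3+2 = 2 → write 0 carry 1
  1×3+1 = 4 → write 0 carry 2
  remaining carry: 10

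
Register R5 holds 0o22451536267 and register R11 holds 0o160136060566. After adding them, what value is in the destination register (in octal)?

0o202607617055

Add column by column in base 8, right to left:
  7+6 = 5 carry 1
  6+6+1 = 5 carry 1
  2+5+1 = 0 carry 1
  6+0+1 = 7
  3+6 = 1 carry 1
  5+0+1 = 6
  1+6 = 7
  5+3 = 0 carry 1
  4+1+1 = 6
  2+0 = 2
  2+6 = 0 carry 1
  0+1+1 = 2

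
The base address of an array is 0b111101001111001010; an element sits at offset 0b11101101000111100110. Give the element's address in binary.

Add column by column in base 2, right to left:
  0+0 = 0
  1+1 = 0 carry 1
  0+1+1 = 0 carry 1
  1+0+1 = 0 carry 1
  0+0+1 = 1
  0+1 = 1
  1+1 = 0 carry 1
  1+1+1 = 1 carry 1
  1+1+1 = 1 carry 1
  1+0+1 = 0 carry 1
  0+0+1 = 1
  0+0 = 0
  1+1 = 0 carry 1
  0+0+1 = 1
  1+1 = 0 carry 1
  1+1+1 = 1 carry 1
  1+0+1 = 0 carry 1
  1+1+1 = 1 carry 1
  0+1+1 = 0 carry 1
  0+1+1 = 0 carry 1
  final carry 1

0b100101010010110110000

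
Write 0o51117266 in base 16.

Each octal digit is 3 bits: 5=101 1=001 1=001 1=001 7=111 2=010 6=110 6=110.
Group the bits into nibbles: 1010 0100 1001 1110 1011 0110 → A49EB6.

0xA49EB6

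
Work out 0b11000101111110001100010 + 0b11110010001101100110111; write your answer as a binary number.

Add column by column in base 2, right to left:
  0+1 = 1
  1+1 = 0 carry 1
  0+1+1 = 0 carry 1
  0+0+1 = 1
  0+1 = 1
  1+1 = 0 carry 1
  1+0+1 = 0 carry 1
  0+0+1 = 1
  0+1 = 1
  0+1 = 1
  1+0 = 1
  1+1 = 0 carry 1
  1+1+1 = 1 carry 1
  1+0+1 = 0 carry 1
  1+0+1 = 0 carry 1
  1+0+1 = 0 carry 1
  0+1+1 = 0 carry 1
  1+0+1 = 0 carry 1
  0+0+1 = 1
  0+1 = 1
  0+1 = 1
  1+1 = 0 carry 1
  1+1+1 = 1 carry 1
  final carry 1

0b110111000001011110011001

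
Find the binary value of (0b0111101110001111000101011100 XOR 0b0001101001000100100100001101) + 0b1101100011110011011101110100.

First 0b0111101110001111000101011100 XOR 0b0001101001000100100100001101 = 0b0110000111001011100001010001.
Add column by column in base 2, right to left:
  1+0 = 1
  0+0 = 0
  0+1 = 1
  0+0 = 0
  1+1 = 0 carry 1
  0+1+1 = 0 carry 1
  1+1+1 = 1 carry 1
  0+0+1 = 1
  0+1 = 1
  0+1 = 1
  0+1 = 1
  1+0 = 1
  1+1 = 0 carry 1
  1+1+1 = 1 carry 1
  0+0+1 = 1
  1+0 = 1
  0+1 = 1
  0+1 = 1
  1+1 = 0 carry 1
  1+1+1 = 1 carry 1
  1+0+1 = 0 carry 1
  0+0+1 = 1
  0+0 = 0
  0+1 = 1
  0+1 = 1
  1+0 = 1
  1+1 = 0 carry 1
  0+1+1 = 0 carry 1
  final carry 1

0b10011101010111110111111000101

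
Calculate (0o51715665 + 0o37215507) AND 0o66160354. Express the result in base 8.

Add column by column in base 8, right to left:
  5+7 = 4 carry 1
  6+0+1 = 7
  6+5 = 3 carry 1
  5+5+1 = 3 carry 1
  1+1+1 = 3
  7+2 = 1 carry 1
  1+7+1 = 1 carry 1
  5+3+1 = 1 carry 1
  final carry 1
Sum = 0o111133374; now AND with 0o66160354:
  1&0=0, 1&6=0, 1&6=0, 1&1=1, 3&6=2, 3&0=0, 3&3=3, 7&5=5, 4&4=4

0o120354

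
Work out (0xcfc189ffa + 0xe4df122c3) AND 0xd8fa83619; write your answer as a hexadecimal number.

Add column by column in base 16, right to left:
  a+3 = d
  f+c = b carry 1
  f+2+1 = 2 carry 1
  9+2+1 = c
  8+1 = 9
  1+f = 0 carry 1
  c+d+1 = a carry 1
  f+4+1 = 4 carry 1
  c+e+1 = b carry 1
  final carry 1
Sum = 0x1b4a09c2bd; now AND with 0xd8fa83619:
  1&0=0, b&d=9, 4&8=0, a&f=a, 0&a=0, 9&8=8, c&3=0, 2&6=2, b&1=1, d&9=9

0x90a080219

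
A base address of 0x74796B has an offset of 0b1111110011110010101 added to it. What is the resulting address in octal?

0o37060400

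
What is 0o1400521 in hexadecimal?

Each octal digit is 3 bits: 1=001 4=100 0=000 0=000 5=101 2=010 1=001.
Group the bits into nibbles: 0110 0000 0001 0101 0001 → 60151.

0x60151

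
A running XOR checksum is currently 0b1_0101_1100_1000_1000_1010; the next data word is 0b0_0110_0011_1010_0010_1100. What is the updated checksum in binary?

XOR bit by bit (1 where the bits differ):
  101011100100010001010
^ 001100011101000101100
= 100111111001010100110

0b100111111001010100110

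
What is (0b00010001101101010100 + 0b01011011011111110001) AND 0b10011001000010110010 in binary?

0b1001000000000000

Add column by column in base 2, right to left:
  0+1 = 1
  0+0 = 0
  1+0 = 1
  0+0 = 0
  1+1 = 0 carry 1
  0+1+1 = 0 carry 1
  1+1+1 = 1 carry 1
  0+1+1 = 0 carry 1
  1+1+1 = 1 carry 1
  1+1+1 = 1 carry 1
  0+1+1 = 0 carry 1
  1+0+1 = 0 carry 1
  1+1+1 = 1 carry 1
  0+1+1 = 0 carry 1
  0+0+1 = 1
  0+1 = 1
  1+1 = 0 carry 1
  0+0+1 = 1
  0+1 = 1
Sum = 0b1101101001101000101; now AND with 0b10011001000010110010:
  01101101001101000101
& 10011001000010110010
= 00001001000000000000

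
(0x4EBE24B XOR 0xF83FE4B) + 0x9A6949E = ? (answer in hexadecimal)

First 0x4EBE24B XOR 0xF83FE4B = 0xB681C00.
Add column by column in base 16, right to left:
  0+E = E
  0+9 = 9
  C+4 = 0 carry 1
  1+9+1 = B
  8+6 = E
  6+A = 0 carry 1
  B+9+1 = 5 carry 1
  final carry 1

0x150EB09E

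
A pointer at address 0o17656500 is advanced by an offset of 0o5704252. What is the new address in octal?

0o25562752

Add column by column in base 8, right to left:
  0+2 = 2
  0+5 = 5
  5+2 = 7
  6+4 = 2 carry 1
  5+0+1 = 6
  6+7 = 5 carry 1
  7+5+1 = 5 carry 1
  1+0+1 = 2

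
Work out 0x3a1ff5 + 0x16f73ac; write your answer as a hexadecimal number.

0x1a993a1

Add column by column in base 16, right to left:
  5+c = 1 carry 1
  f+a+1 = a carry 1
  f+3+1 = 3 carry 1
  1+7+1 = 9
  a+f = 9 carry 1
  3+6+1 = a
  0+1 = 1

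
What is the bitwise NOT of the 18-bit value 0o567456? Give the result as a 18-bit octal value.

Each oct digit d becomes 7−d:
  5→2, 6→1, 7→0, 4→3, 5→2, 6→1

0o210321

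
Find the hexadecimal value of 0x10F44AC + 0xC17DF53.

Add column by column in base 16, right to left:
  C+3 = F
  A+5 = F
  4+F = 3 carry 1
  4+D+1 = 2 carry 1
  F+7+1 = 7 carry 1
  0+1+1 = 2
  1+C = D

0xD2723FF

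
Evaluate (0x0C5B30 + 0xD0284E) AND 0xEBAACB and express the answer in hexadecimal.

Add column by column in base 16, right to left:
  0+E = E
  3+4 = 7
  B+8 = 3 carry 1
  5+2+1 = 8
  C+0 = C
  0+D = D
Sum = 0xDC837E; now AND with 0xEBAACB:
  D&E=C, C&B=8, 8&A=8, 3&A=2, 7&C=4, E&B=A

0xC8824A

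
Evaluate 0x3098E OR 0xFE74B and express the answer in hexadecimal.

OR each hex digit independently (no carries):
  3|F=F, 0|E=E, 9|7=F, 8|4=C, E|B=F

0xFEFCF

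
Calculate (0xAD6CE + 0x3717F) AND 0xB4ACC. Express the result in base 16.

Add column by column in base 16, right to left:
  E+F = D carry 1
  C+7+1 = 4 carry 1
  6+1+1 = 8
  D+7 = 4 carry 1
  A+3+1 = E
Sum = 0xE484D; now AND with 0xB4ACC:
  E&B=A, 4&4=4, 8&A=8, 4&C=4, D&C=C

0xA484C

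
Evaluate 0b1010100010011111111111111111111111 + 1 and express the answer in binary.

0b1010100010100000000000000000000000

The trailing 23 digits are 1 (max in base 2), so adding 1 cascades: they roll to 0 and the next digit up increments.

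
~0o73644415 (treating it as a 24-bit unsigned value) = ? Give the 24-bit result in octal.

0o04133362

Each oct digit d becomes 7−d:
  7→0, 3→4, 6→1, 4→3, 4→3, 4→3, 1→6, 5→2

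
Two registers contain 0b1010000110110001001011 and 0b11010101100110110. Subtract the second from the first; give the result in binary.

0b1001101100000100010101

Subtract column by column in base 2:
  1-0 → 1
  1-1 → 0
  0-1 → 1 (borrow)
  1-0-1 → 0
  0-1 → 1 (borrow)
  0-1-1 → 0 (borrow)
  1-0-1 → 0
  0-0 → 0
  0-1 → 1 (borrow)
  0-1-1 → 0 (borrow)
  1-0-1 → 0
  1-1 → 0
  0-0 → 0
  1-1 → 0
  1-0 → 1
  0-1 → 1 (borrow)
  0-1-1 → 0 (borrow)
  0-0-1 → 1 (borrow)
  0-0-1 → 1 (borrow)
  1-0-1 → 0
  0-0 → 0
  1-0 → 1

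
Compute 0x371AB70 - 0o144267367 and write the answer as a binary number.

0x371AB70 = 0b11011100011010101101110000 in binary.
0o144267367 = 0b1100100010110111011110111 in binary.
Subtract column by column in base 2:
  0-1 → 1 (borrow)
  0-1-1 → 0 (borrow)
  0-1-1 → 0 (borrow)
  0-0-1 → 1 (borrow)
  1-1-1 → 1 (borrow)
  1-1-1 → 1 (borrow)
  1-1-1 → 1 (borrow)
  0-1-1 → 0 (borrow)
  1-0-1 → 0
  1-1 → 0
  0-1 → 1 (borrow)
  1-1-1 → 1 (borrow)
  0-0-1 → 1 (borrow)
  1-1-1 → 1 (borrow)
  0-1-1 → 0 (borrow)
  1-0-1 → 0
  1-1 → 0
  0-0 → 0
  0-0 → 0
  0-0 → 0
  1-1 → 0
  1-0 → 1
  1-0 → 1
  0-1 → 1 (borrow)
  1-1-1 → 1 (borrow)
  1-0-1 → 0

0b1111000000011110001111001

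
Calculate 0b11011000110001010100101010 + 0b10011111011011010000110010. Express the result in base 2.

0b101111000001100100101011100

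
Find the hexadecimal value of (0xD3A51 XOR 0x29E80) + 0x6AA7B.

0x164F4C

First 0xD3A51 XOR 0x29E80 = 0xFA4D1.
Add column by column in base 16, right to left:
  1+B = C
  D+7 = 4 carry 1
  4+A+1 = F
  A+A = 4 carry 1
  F+6+1 = 6 carry 1
  final carry 1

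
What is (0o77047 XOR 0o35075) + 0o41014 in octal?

First 0o77047 XOR 0o35075 = 0o42032.
Add column by column in base 8, right to left:
  2+4 = 6
  3+1 = 4
  0+0 = 0
  2+1 = 3
  4+4 = 0 carry 1
  final carry 1

0o103046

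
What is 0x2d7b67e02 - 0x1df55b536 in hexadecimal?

0xf860c8cc

Subtract column by column in base 16:
  2-6 → c (borrow)
  0-3-1 → c (borrow)
  e-5-1 → 8
  7-b → c (borrow)
  6-5-1 → 0
  b-5 → 6
  7-f → 8 (borrow)
  d-d-1 → f (borrow)
  2-1-1 → 0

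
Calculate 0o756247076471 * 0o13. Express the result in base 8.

Multiply each base-8 digit by 11, carrying:
  1×11 = 11 → write 3 carry 1
  7×11+1 = 78 → write 6 carry 9
  4×11+9 = 53 → write 5 carry 6
  6×11+6 = 72 → write 0 carry 9
  7×11+9 = 86 → write 6 carry 10
  0×11+10 = 10 → write 2 carry 1
  7×11+1 = 78 → write 6 carry 9
  4×11+9 = 53 → write 5 carry 6
  2×11+6 = 28 → write 4 carry 3
  6×11+3 = 69 → write 5 carry 8
  5×11+8 = 63 → write 7 carry 7
  7×11+7 = 84 → write 4 carry 10
  remaining carry: 12

0o12475456260563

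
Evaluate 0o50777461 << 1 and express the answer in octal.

1 bits is not a whole number of base-8 digits; in binary: 101000111111111100110001 << 1 = 1010001111111111001100010.

0o121777142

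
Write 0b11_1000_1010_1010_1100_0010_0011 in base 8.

0o342526043

Group the bits in threes: 011 100 010 101 010 110 000 100 011 → 342526043.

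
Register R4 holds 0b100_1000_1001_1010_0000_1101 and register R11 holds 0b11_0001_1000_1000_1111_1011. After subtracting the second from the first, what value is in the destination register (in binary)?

0b101110001000100010010

Subtract column by column in base 2:
  1-1 → 0
  0-1 → 1 (borrow)
  1-0-1 → 0
  1-1 → 0
  0-1 → 1 (borrow)
  0-1-1 → 0 (borrow)
  0-1-1 → 0 (borrow)
  0-1-1 → 0 (borrow)
  0-0-1 → 1 (borrow)
  1-0-1 → 0
  0-0 → 0
  1-1 → 0
  1-0 → 1
  0-0 → 0
  0-0 → 0
  1-1 → 0
  0-1 → 1 (borrow)
  0-0-1 → 1 (borrow)
  0-0-1 → 1 (borrow)
  1-0-1 → 0
  0-1 → 1 (borrow)
  0-1-1 → 0 (borrow)
  1-0-1 → 0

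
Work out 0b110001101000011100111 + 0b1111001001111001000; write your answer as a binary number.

Add column by column in base 2, right to left:
  1+0 = 1
  1+0 = 1
  1+0 = 1
  0+1 = 1
  0+0 = 0
  1+0 = 1
  1+1 = 0 carry 1
  1+1+1 = 1 carry 1
  0+1+1 = 0 carry 1
  0+1+1 = 0 carry 1
  0+0+1 = 1
  0+0 = 0
  1+1 = 0 carry 1
  0+0+1 = 1
  1+0 = 1
  1+1 = 0 carry 1
  0+1+1 = 0 carry 1
  0+1+1 = 0 carry 1
  0+1+1 = 0 carry 1
  1+0+1 = 0 carry 1
  1+0+1 = 0 carry 1
  final carry 1

0b1000000110010010101111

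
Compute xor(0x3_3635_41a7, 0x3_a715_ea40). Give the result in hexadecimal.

0x09120abe7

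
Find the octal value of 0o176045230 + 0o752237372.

0o1150304622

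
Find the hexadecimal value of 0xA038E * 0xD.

Multiply each base-16 digit by 13, carrying:
  E×13 = 182 → write 6 carry 11
  8×13+11 = 115 → write 3 carry 7
  3×13+7 = 46 → write E carry 2
  0×13+2 = 2 → write 2
  A×13 = 130 → write 2 carry 8
  remaining carry: 8

0x822E36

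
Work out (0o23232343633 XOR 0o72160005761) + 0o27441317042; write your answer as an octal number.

First 0o23232343633 XOR 0o72160005761 = 0o51352346152.
Add column by column in base 8, right to left:
  2+2 = 4
  5+4 = 1 carry 1
  1+0+1 = 2
  6+7 = 5 carry 1
  4+1+1 = 6
  3+3 = 6
  2+1 = 3
  5+4 = 1 carry 1
  3+4+1 = 0 carry 1
  1+7+1 = 1 carry 1
  5+2+1 = 0 carry 1
  final carry 1

0o101013665214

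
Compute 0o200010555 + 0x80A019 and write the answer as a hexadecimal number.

0x280B186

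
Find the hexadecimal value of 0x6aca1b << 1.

0xd59436

1 bits is not a whole number of base-16 digits; in binary: 11010101100101000011011 << 1 = 110101011001010000110110.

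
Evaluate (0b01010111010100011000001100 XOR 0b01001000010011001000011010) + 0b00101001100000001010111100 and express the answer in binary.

0b1001000100111011011010010

First 0b01010111010100011000001100 XOR 0b01001000010011001000011010 = 0b00011111000111010000010110.
Add column by column in base 2, right to left:
  0+0 = 0
  1+0 = 1
  1+1 = 0 carry 1
  0+1+1 = 0 carry 1
  1+1+1 = 1 carry 1
  0+1+1 = 0 carry 1
  0+0+1 = 1
  0+1 = 1
  0+0 = 0
  0+1 = 1
  1+0 = 1
  0+0 = 0
  1+0 = 1
  1+0 = 1
  1+0 = 1
  0+0 = 0
  0+0 = 0
  0+1 = 1
  1+1 = 0 carry 1
  1+0+1 = 0 carry 1
  1+0+1 = 0 carry 1
  1+1+1 = 1 carry 1
  1+0+1 = 0 carry 1
  0+1+1 = 0 carry 1
  final carry 1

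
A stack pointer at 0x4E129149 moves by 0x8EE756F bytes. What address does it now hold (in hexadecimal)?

0x570106B8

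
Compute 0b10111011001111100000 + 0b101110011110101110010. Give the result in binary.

0b1000101111000101010010

Add column by column in base 2, right to left:
  0+0 = 0
  0+1 = 1
  0+0 = 0
  0+0 = 0
  0+1 = 1
  1+1 = 0 carry 1
  1+1+1 = 1 carry 1
  1+0+1 = 0 carry 1
  1+1+1 = 1 carry 1
  1+0+1 = 0 carry 1
  0+1+1 = 0 carry 1
  0+1+1 = 0 carry 1
  1+1+1 = 1 carry 1
  1+1+1 = 1 carry 1
  0+0+1 = 1
  1+0 = 1
  1+1 = 0 carry 1
  1+1+1 = 1 carry 1
  0+1+1 = 0 carry 1
  1+0+1 = 0 carry 1
  0+1+1 = 0 carry 1
  final carry 1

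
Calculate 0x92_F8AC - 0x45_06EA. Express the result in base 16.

0x4DF1C2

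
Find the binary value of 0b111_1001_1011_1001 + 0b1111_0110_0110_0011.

0b10111000000011100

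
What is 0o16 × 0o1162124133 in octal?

0o21076232372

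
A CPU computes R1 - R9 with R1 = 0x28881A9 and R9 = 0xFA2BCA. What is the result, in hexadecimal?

Subtract column by column in base 16:
  9-A → F (borrow)
  A-C-1 → D (borrow)
  1-B-1 → 5 (borrow)
  8-2-1 → 5
  8-A → E (borrow)
  8-F-1 → 8 (borrow)
  2-0-1 → 1

0x18E55DF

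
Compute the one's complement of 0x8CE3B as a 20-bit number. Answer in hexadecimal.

0x731C4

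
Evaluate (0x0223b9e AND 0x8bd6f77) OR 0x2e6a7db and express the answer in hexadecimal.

0x2e6afdf

0x0223b9e AND 0x8bd6f77 = 0x0202b16.
Then OR with 0x2e6a7db.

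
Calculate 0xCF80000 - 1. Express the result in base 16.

0xCF7FFFF

The trailing 4 digits are 0, so subtracting 1 borrows through: they become F and the next digit up decrements.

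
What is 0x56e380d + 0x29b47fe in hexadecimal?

0x809800b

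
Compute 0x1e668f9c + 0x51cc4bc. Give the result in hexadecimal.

Add column by column in base 16, right to left:
  c+c = 8 carry 1
  9+b+1 = 5 carry 1
  f+4+1 = 4 carry 1
  8+c+1 = 5 carry 1
  6+c+1 = 3 carry 1
  6+1+1 = 8
  e+5 = 3 carry 1
  1+0+1 = 2

0x23835458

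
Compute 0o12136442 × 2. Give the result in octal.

Multiply each base-8 digit by 2, carrying:
  2×2 = 4 → write 4
  4×2 = 8 → write 0 carry 1
  4×2+1 = 9 → write 1 carry 1
  6×2+1 = 13 → write 5 carry 1
  3×2+1 = 7 → write 7
  1×2 = 2 → write 2
  2×2 = 4 → write 4
  1×2 = 2 → write 2

0o24275104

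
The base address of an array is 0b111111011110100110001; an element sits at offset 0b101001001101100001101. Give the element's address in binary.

Add column by column in base 2, right to left:
  1+1 = 0 carry 1
  0+0+1 = 1
  0+1 = 1
  0+1 = 1
  1+0 = 1
  1+0 = 1
  0+0 = 0
  0+0 = 0
  1+1 = 0 carry 1
  0+1+1 = 0 carry 1
  1+0+1 = 0 carry 1
  1+1+1 = 1 carry 1
  1+1+1 = 1 carry 1
  1+0+1 = 0 carry 1
  0+0+1 = 1
  1+1 = 0 carry 1
  1+0+1 = 0 carry 1
  1+0+1 = 0 carry 1
  1+1+1 = 1 carry 1
  1+0+1 = 0 carry 1
  1+1+1 = 1 carry 1
  final carry 1

0b1101000101100000111110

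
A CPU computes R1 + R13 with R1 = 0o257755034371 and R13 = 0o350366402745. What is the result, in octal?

Add column by column in base 8, right to left:
  1+5 = 6
  7+4 = 3 carry 1
  3+7+1 = 3 carry 1
  4+2+1 = 7
  3+0 = 3
  0+4 = 4
  5+6 = 3 carry 1
  5+6+1 = 4 carry 1
  7+3+1 = 3 carry 1
  7+0+1 = 0 carry 1
  5+5+1 = 3 carry 1
  2+3+1 = 6

0o630343437336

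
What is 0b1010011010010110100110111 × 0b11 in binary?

Multiply each base-2 digit by 3, carrying:
  1×3 = 3 → write 1 carry 1
  1×3+1 = 4 → write 0 carry 2
  1×3+2 = 5 → write 1 carry 2
  0×3+2 = 2 → write 0 carry 1
  1×3+1 = 4 → write 0 carry 2
  1×3+2 = 5 → write 1 carry 2
  0×3+2 = 2 → write 0 carry 1
  0×3+1 = 1 → write 1
  1×3 = 3 → write 1 carry 1
  0×3+1 = 1 → write 1
  1×3 = 3 → write 1 carry 1
  1×3+1 = 4 → write 0 carry 2
  0×3+2 = 2 → write 0 carry 1
  1×3+1 = 4 → write 0 carry 2
  0×3+2 = 2 → write 0 carry 1
  0×3+1 = 1 → write 1
  1×3 = 3 → write 1 carry 1
  0×3+1 = 1 → write 1
  1×3 = 3 → write 1 carry 1
  1×3+1 = 4 → write 0 carry 2
  0×3+2 = 2 → write 0 carry 1
  0×3+1 = 1 → write 1
  1×3 = 3 → write 1 carry 1
  0×3+1 = 1 → write 1
  1×3 = 3 → write 1 carry 1
  remaining carry: 1

0b11111001111000011110100101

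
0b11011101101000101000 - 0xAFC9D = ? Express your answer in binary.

0xAFC9D = 0b10101111110010011101 in binary.
Subtract column by column in base 2:
  0-1 → 1 (borrow)
  0-0-1 → 1 (borrow)
  0-1-1 → 0 (borrow)
  1-1-1 → 1 (borrow)
  0-1-1 → 0 (borrow)
  1-0-1 → 0
  0-0 → 0
  0-1 → 1 (borrow)
  0-0-1 → 1 (borrow)
  1-0-1 → 0
  0-1 → 1 (borrow)
  1-1-1 → 1 (borrow)
  1-1-1 → 1 (borrow)
  0-1-1 → 0 (borrow)
  1-1-1 → 1 (borrow)
  1-1-1 → 1 (borrow)
  1-0-1 → 0
  0-1 → 1 (borrow)
  1-0-1 → 0
  1-1 → 0

0b101101110110001011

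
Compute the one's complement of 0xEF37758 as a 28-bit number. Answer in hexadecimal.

Each hex digit d becomes F−d:
  E→1, F→0, 3→C, 7→8, 7→8, 5→A, 8→7

0x10C88A7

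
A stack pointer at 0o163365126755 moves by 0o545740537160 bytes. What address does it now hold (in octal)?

0o731325666135

Add column by column in base 8, right to left:
  5+0 = 5
  5+6 = 3 carry 1
  7+1+1 = 1 carry 1
  6+7+1 = 6 carry 1
  2+3+1 = 6
  1+5 = 6
  5+0 = 5
  6+4 = 2 carry 1
  3+7+1 = 3 carry 1
  3+5+1 = 1 carry 1
  6+4+1 = 3 carry 1
  1+5+1 = 7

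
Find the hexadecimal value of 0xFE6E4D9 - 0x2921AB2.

0xD54CA27

Subtract column by column in base 16:
  9-2 → 7
  D-B → 2
  4-A → A (borrow)
  E-1-1 → C
  6-2 → 4
  E-9 → 5
  F-2 → D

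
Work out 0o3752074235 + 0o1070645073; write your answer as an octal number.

0o5042741330

Add column by column in base 8, right to left:
  5+3 = 0 carry 1
  3+7+1 = 3 carry 1
  2+0+1 = 3
  4+5 = 1 carry 1
  7+4+1 = 4 carry 1
  0+6+1 = 7
  2+0 = 2
  5+7 = 4 carry 1
  7+0+1 = 0 carry 1
  3+1+1 = 5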